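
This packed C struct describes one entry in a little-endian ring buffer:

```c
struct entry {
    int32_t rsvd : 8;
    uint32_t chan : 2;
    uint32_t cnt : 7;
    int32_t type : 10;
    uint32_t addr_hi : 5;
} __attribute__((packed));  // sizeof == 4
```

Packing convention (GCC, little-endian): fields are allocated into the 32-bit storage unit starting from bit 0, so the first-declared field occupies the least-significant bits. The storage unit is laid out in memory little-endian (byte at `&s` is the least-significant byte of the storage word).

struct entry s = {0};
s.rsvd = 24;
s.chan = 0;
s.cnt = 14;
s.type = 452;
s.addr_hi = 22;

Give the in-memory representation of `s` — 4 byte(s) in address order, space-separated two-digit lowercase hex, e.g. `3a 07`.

18 38 88 b3

rsvd (8b) val=24 bits=0x18 at bit 0: 0x00000018
chan (2b) val=0 bits=0x0 at bit 8: 0x00000018
cnt (7b) val=14 bits=0xe at bit 10: 0x00003818
type (10b) val=452 bits=0x1c4 at bit 17: 0x03883818
addr_hi (5b) val=22 bits=0x16 at bit 27: 0xb3883818
word = 0xb3883818 → little-endian bytes:
  [0]=0x18  [1]=0x38  [2]=0x88  [3]=0xb3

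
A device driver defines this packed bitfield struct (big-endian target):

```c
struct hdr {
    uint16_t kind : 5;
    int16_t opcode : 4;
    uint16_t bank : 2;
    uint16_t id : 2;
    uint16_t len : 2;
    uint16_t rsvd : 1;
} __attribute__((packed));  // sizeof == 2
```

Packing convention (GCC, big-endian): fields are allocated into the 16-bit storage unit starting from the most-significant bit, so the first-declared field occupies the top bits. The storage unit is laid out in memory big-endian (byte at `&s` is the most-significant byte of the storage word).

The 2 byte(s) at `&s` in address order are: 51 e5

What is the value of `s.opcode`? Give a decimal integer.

[0]=0x51 [1]=0xe5 (big-endian) → word 0x51e5
kind:5 @ bit 11 → (0x51e5>>11)&0x1f = 0xa
opcode:4 @ bit 7 → (0x51e5>>7)&0xf = 0x3  ←
bank:2 @ bit 5 → (0x51e5>>5)&0x3 = 0x3
id:2 @ bit 3 → (0x51e5>>3)&0x3 = 0x0
len:2 @ bit 1 → (0x51e5>>1)&0x3 = 0x2
rsvd:1 @ bit 0 → (0x51e5>>0)&0x1 = 0x1
opcode signed 4b, MSB=0: value = 3

3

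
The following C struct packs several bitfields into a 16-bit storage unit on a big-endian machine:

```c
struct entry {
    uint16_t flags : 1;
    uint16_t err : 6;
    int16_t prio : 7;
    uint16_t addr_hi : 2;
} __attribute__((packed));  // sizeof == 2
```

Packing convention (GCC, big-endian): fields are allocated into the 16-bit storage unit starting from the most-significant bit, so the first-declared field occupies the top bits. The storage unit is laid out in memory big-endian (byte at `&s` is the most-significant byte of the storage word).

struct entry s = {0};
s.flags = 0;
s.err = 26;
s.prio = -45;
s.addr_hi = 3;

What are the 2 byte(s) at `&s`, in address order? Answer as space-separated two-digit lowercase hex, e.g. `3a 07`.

flags (1b) val=0 bits=0x0 at bit 15: 0x0000
err (6b) val=26 bits=0x1a at bit 9: 0x3400
prio (7b) val=-45 bits=0x53 at bit 2: 0x354c
addr_hi (2b) val=3 bits=0x3 at bit 0: 0x354f
word = 0x354f → big-endian bytes:
  [0]=0x35  [1]=0x4f

35 4f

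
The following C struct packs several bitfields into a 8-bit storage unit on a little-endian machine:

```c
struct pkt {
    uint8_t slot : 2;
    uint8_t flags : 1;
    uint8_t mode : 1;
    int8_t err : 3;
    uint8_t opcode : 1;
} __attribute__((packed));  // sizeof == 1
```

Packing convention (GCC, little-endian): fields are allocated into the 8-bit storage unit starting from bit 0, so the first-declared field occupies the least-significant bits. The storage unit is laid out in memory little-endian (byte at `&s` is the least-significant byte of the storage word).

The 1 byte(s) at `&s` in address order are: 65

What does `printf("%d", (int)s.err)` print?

-2

[0]=0x65 (little-endian) → word 0x65
slot:2 @ bit 0 → (0x65>>0)&0x3 = 0x1
flags:1 @ bit 2 → (0x65>>2)&0x1 = 0x1
mode:1 @ bit 3 → (0x65>>3)&0x1 = 0x0
err:3 @ bit 4 → (0x65>>4)&0x7 = 0x6  ←
opcode:1 @ bit 7 → (0x65>>7)&0x1 = 0x0
err signed 3b, MSB=1: 6 - 8 = -2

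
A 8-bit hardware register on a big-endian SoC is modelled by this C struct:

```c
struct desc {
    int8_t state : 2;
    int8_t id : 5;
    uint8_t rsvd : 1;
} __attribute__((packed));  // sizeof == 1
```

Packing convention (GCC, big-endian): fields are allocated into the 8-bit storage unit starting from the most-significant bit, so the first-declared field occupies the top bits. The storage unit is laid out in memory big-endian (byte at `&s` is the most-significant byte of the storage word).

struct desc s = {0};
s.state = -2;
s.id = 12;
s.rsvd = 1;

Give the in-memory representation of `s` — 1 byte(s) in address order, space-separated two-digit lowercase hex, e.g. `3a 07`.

[6+:2] state=-2 & 0x3 = 0x2; word=0x80
[1+:5] id=12 & 0x1f = 0xc; word=0x98
[0+:1] rsvd=1 & 0x1 = 0x1; word=0x99
word = 0x99 → big-endian bytes:
  [0]=0x99

99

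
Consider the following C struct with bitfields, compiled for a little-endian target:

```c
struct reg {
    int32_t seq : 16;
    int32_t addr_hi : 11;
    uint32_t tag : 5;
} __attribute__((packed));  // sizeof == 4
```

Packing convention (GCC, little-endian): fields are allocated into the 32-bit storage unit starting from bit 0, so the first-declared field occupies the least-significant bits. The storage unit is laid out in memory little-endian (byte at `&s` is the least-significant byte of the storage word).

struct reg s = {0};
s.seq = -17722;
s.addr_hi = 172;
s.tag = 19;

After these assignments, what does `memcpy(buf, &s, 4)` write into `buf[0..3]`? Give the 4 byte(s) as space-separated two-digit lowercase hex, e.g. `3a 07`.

[0+:16] seq=-17722 & 0xffff = 0xbac6; word=0x0000bac6
[16+:11] addr_hi=172 & 0x7ff = 0xac; word=0x00acbac6
[27+:5] tag=19 & 0x1f = 0x13; word=0x98acbac6
word = 0x98acbac6 → little-endian bytes:
  [0]=0xc6  [1]=0xba  [2]=0xac  [3]=0x98

c6 ba ac 98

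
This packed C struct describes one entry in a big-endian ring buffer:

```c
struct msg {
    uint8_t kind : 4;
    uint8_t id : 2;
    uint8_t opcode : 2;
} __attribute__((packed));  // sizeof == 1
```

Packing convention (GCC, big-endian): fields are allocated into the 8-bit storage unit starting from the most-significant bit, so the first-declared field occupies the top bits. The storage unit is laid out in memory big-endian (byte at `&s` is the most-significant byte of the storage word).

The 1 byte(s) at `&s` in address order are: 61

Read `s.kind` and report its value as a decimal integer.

6

[0]=0x61 (big-endian) → word 0x61
kind [4+:4] = (word>>4) & 0xf = 6  ←
id [2+:2] = (word>>2) & 0x3 = 0
opcode [0+:2] = (word>>0) & 0x3 = 1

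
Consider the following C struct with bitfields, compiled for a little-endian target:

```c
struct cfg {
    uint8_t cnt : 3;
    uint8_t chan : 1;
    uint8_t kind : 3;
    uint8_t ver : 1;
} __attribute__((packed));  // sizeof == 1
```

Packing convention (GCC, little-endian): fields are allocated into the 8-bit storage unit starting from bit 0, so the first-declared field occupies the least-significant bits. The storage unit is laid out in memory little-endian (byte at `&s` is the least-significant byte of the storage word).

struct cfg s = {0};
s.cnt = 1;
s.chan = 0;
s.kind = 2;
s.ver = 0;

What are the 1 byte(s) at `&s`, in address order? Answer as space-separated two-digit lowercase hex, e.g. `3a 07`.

[0+:3] cnt=1 & 0x7 = 0x1; word=0x01
[3+:1] chan=0 & 0x1 = 0x0; word=0x01
[4+:3] kind=2 & 0x7 = 0x2; word=0x21
[7+:1] ver=0 & 0x1 = 0x0; word=0x21
word = 0x21 → little-endian bytes:
  [0]=0x21

21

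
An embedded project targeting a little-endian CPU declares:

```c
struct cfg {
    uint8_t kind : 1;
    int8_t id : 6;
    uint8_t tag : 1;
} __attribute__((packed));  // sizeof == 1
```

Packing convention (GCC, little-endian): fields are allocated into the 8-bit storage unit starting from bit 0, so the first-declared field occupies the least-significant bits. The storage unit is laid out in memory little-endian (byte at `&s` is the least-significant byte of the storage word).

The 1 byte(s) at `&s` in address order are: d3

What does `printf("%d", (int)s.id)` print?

[0]=0xd3 (little-endian) → word 0xd3
kind [0+:1] = (word>>0) & 0x1 = 1
id [1+:6] = (word>>1) & 0x3f = 41  ←
tag [7+:1] = (word>>7) & 0x1 = 1
id signed 6b, MSB=1: 41 - 64 = -23

-23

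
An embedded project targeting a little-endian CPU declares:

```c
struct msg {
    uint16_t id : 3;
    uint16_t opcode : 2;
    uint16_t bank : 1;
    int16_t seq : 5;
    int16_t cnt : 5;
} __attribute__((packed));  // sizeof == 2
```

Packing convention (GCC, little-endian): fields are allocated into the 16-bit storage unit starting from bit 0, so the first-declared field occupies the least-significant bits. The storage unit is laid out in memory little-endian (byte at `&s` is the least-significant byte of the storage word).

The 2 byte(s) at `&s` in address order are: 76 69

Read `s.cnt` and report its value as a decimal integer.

13

[0]=0x76 [1]=0x69 (little-endian) → word 0x6976
id [0+:3] = (word>>0) & 0x7 = 6
opcode [3+:2] = (word>>3) & 0x3 = 2
bank [5+:1] = (word>>5) & 0x1 = 1
seq [6+:5] = (word>>6) & 0x1f = 5
cnt [11+:5] = (word>>11) & 0x1f = 13  ←
cnt signed 5b, MSB=0: value = 13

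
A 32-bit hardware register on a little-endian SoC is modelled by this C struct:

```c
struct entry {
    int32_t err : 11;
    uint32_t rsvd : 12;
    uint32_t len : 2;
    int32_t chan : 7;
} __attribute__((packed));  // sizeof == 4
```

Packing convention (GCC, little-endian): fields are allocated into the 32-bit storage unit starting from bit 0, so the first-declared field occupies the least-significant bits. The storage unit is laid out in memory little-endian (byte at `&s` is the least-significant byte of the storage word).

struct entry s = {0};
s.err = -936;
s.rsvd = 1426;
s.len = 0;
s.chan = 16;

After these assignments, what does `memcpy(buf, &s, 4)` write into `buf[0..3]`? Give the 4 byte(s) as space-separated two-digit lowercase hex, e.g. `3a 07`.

58 94 2c 20

err:11 = -936 → 0x458 << 0 → word 0x00000458
rsvd:12 = 1426 → 0x592 << 11 → word 0x002c9458
len:2 = 0 → 0x0 << 23 → word 0x002c9458
chan:7 = 16 → 0x10 << 25 → word 0x202c9458
word = 0x202c9458 → little-endian bytes:
  [0]=0x58  [1]=0x94  [2]=0x2c  [3]=0x20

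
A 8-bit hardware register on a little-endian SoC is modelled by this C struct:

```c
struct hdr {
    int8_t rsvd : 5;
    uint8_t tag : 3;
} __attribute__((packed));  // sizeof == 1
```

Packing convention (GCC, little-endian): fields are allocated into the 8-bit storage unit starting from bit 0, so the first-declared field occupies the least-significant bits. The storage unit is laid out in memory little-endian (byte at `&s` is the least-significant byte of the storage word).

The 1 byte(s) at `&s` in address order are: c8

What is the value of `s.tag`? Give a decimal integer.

[0]=0xc8 (little-endian) → word 0xc8
rsvd [0+:5] = (word>>0) & 0x1f = 8
tag [5+:3] = (word>>5) & 0x7 = 6  ←

6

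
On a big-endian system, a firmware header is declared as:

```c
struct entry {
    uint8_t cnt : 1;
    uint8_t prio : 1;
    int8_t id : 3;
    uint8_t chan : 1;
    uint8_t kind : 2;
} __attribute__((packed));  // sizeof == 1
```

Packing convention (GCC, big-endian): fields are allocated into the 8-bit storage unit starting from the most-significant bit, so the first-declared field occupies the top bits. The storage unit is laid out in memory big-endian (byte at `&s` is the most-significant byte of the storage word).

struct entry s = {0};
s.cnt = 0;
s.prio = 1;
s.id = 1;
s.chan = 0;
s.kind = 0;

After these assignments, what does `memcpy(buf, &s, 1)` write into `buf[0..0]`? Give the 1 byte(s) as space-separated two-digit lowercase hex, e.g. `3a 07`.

48

cnt:1 = 0 → 0x0 << 7 → word 0x00
prio:1 = 1 → 0x1 << 6 → word 0x40
id:3 = 1 → 0x1 << 3 → word 0x48
chan:1 = 0 → 0x0 << 2 → word 0x48
kind:2 = 0 → 0x0 << 0 → word 0x48
word = 0x48 → big-endian bytes:
  [0]=0x48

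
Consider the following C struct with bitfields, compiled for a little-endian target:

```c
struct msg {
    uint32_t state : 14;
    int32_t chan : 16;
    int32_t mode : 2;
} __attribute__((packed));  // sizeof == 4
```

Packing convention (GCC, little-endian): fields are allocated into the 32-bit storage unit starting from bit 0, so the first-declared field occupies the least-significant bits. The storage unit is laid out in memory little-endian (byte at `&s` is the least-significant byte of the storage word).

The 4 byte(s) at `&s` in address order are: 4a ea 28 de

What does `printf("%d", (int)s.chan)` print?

[0]=0x4a [1]=0xea [2]=0x28 [3]=0xde (little-endian) → word 0xde28ea4a
state [0+:14] = (word>>0) & 0x3fff = 10826
chan [14+:16] = (word>>14) & 0xffff = 30883  ←
mode [30+:2] = (word>>30) & 0x3 = 3
chan signed 16b, MSB=0: value = 30883

30883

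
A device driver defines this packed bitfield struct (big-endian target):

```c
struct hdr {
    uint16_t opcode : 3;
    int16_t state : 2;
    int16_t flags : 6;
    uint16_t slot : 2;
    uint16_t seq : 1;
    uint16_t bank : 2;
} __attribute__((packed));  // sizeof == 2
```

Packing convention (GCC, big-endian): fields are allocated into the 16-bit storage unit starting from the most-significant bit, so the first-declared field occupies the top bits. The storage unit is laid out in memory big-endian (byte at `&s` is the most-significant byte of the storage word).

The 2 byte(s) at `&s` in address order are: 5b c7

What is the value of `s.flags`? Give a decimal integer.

30

[0]=0x5b [1]=0xc7 (big-endian) → word 0x5bc7
opcode:3 @ bit 13 → (0x5bc7>>13)&0x7 = 0x2
state:2 @ bit 11 → (0x5bc7>>11)&0x3 = 0x3
flags:6 @ bit 5 → (0x5bc7>>5)&0x3f = 0x1e  ←
slot:2 @ bit 3 → (0x5bc7>>3)&0x3 = 0x0
seq:1 @ bit 2 → (0x5bc7>>2)&0x1 = 0x1
bank:2 @ bit 0 → (0x5bc7>>0)&0x3 = 0x3
flags signed 6b, MSB=0: value = 30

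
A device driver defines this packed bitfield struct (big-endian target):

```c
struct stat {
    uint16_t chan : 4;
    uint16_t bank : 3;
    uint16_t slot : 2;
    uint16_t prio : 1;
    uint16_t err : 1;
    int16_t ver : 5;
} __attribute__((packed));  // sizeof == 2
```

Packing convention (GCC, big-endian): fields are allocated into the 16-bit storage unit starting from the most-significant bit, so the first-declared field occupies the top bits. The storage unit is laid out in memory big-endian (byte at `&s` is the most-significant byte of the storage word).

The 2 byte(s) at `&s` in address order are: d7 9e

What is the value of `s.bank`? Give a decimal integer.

3

[0]=0xd7 [1]=0x9e (big-endian) → word 0xd79e
chan:4 @ bit 12 → (0xd79e>>12)&0xf = 0xd
bank:3 @ bit 9 → (0xd79e>>9)&0x7 = 0x3  ←
slot:2 @ bit 7 → (0xd79e>>7)&0x3 = 0x3
prio:1 @ bit 6 → (0xd79e>>6)&0x1 = 0x0
err:1 @ bit 5 → (0xd79e>>5)&0x1 = 0x0
ver:5 @ bit 0 → (0xd79e>>0)&0x1f = 0x1e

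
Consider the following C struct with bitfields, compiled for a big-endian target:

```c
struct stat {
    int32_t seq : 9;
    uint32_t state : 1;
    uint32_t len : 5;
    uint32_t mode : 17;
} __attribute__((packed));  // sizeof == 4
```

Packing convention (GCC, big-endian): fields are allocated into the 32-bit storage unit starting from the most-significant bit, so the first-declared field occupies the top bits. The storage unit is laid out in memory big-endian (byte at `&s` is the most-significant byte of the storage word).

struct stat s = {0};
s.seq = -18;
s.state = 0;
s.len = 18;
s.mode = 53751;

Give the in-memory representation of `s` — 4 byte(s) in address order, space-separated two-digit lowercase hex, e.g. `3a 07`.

[23+:9] seq=-18 & 0x1ff = 0x1ee; word=0xf7000000
[22+:1] state=0 & 0x1 = 0x0; word=0xf7000000
[17+:5] len=18 & 0x1f = 0x12; word=0xf7240000
[0+:17] mode=53751 & 0x1ffff = 0xd1f7; word=0xf724d1f7
word = 0xf724d1f7 → big-endian bytes:
  [0]=0xf7  [1]=0x24  [2]=0xd1  [3]=0xf7

f7 24 d1 f7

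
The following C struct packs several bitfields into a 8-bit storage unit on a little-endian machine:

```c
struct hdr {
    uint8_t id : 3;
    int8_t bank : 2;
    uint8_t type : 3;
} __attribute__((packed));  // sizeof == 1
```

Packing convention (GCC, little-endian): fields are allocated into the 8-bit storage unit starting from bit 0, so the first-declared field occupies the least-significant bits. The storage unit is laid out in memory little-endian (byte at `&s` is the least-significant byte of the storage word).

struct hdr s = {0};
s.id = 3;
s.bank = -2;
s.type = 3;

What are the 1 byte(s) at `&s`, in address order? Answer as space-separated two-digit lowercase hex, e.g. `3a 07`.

73

id (3b) val=3 bits=0x3 at bit 0: 0x03
bank (2b) val=-2 bits=0x2 at bit 3: 0x13
type (3b) val=3 bits=0x3 at bit 5: 0x73
word = 0x73 → little-endian bytes:
  [0]=0x73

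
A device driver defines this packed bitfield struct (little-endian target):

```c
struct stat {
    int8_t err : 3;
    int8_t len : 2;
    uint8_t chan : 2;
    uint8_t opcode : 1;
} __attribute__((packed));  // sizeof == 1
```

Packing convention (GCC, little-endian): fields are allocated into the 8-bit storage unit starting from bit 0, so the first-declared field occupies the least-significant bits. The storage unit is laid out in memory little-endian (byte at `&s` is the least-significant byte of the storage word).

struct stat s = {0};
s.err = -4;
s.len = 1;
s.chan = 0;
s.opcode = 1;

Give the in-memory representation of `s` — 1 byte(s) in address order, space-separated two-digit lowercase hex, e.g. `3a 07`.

8c

err:3 = -4 → 0x4 << 0 → word 0x04
len:2 = 1 → 0x1 << 3 → word 0x0c
chan:2 = 0 → 0x0 << 5 → word 0x0c
opcode:1 = 1 → 0x1 << 7 → word 0x8c
word = 0x8c → little-endian bytes:
  [0]=0x8c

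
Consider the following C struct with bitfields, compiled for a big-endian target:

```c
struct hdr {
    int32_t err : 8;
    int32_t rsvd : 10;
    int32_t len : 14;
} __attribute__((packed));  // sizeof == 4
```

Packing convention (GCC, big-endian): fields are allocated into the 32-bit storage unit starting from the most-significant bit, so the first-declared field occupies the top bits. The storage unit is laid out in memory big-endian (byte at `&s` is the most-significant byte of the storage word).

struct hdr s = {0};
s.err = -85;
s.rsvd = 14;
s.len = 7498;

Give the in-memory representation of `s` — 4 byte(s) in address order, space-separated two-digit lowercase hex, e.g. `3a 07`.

err:8 = -85 → 0xab << 24 → word 0xab000000
rsvd:10 = 14 → 0xe << 14 → word 0xab038000
len:14 = 7498 → 0x1d4a << 0 → word 0xab039d4a
word = 0xab039d4a → big-endian bytes:
  [0]=0xab  [1]=0x03  [2]=0x9d  [3]=0x4a

ab 03 9d 4a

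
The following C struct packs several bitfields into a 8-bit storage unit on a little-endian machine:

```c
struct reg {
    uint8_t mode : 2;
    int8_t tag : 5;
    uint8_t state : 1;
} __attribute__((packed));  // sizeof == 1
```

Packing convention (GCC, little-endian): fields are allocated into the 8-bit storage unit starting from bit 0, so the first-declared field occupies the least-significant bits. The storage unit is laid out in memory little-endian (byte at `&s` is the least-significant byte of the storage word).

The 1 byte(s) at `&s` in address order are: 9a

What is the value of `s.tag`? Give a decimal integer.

[0]=0x9a (little-endian) → word 0x9a
mode:2 @ bit 0 → (0x9a>>0)&0x3 = 0x2
tag:5 @ bit 2 → (0x9a>>2)&0x1f = 0x6  ←
state:1 @ bit 7 → (0x9a>>7)&0x1 = 0x1
tag signed 5b, MSB=0: value = 6

6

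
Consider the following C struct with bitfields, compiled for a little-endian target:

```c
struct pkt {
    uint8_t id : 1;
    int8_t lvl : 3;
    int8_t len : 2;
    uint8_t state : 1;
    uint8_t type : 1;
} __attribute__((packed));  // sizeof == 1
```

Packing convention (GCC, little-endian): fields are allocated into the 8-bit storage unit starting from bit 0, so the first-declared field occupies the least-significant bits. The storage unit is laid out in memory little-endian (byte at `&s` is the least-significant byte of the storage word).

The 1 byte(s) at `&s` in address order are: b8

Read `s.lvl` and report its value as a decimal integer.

[0]=0xb8 (little-endian) → word 0xb8
id [0+:1] = (word>>0) & 0x1 = 0
lvl [1+:3] = (word>>1) & 0x7 = 4  ←
len [4+:2] = (word>>4) & 0x3 = 3
state [6+:1] = (word>>6) & 0x1 = 0
type [7+:1] = (word>>7) & 0x1 = 1
lvl signed 3b, MSB=1: 4 - 8 = -4

-4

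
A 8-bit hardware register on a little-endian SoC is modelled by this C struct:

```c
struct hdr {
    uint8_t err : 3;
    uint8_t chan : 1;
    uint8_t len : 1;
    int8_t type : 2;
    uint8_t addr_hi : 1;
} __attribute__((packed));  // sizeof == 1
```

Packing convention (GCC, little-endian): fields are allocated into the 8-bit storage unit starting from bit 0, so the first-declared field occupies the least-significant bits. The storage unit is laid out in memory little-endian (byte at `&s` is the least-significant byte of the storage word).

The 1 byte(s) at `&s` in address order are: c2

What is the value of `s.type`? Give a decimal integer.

[0]=0xc2 (little-endian) → word 0xc2
err:3 @ bit 0 → (0xc2>>0)&0x7 = 0x2
chan:1 @ bit 3 → (0xc2>>3)&0x1 = 0x0
len:1 @ bit 4 → (0xc2>>4)&0x1 = 0x0
type:2 @ bit 5 → (0xc2>>5)&0x3 = 0x2  ←
addr_hi:1 @ bit 7 → (0xc2>>7)&0x1 = 0x1
type signed 2b, MSB=1: 2 - 4 = -2

-2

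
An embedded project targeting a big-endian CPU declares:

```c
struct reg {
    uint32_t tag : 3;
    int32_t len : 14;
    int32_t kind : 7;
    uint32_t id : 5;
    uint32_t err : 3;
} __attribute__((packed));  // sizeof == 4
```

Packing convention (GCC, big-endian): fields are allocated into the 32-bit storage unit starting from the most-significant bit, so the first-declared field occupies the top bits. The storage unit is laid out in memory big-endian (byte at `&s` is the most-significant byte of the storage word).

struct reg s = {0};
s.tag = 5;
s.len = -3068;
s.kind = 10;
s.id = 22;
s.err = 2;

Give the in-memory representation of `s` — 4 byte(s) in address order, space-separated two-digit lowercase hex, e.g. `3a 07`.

[29+:3] tag=5 & 0x7 = 0x5; word=0xa0000000
[15+:14] len=-3068 & 0x3fff = 0x3404; word=0xba020000
[8+:7] kind=10 & 0x7f = 0xa; word=0xba020a00
[3+:5] id=22 & 0x1f = 0x16; word=0xba020ab0
[0+:3] err=2 & 0x7 = 0x2; word=0xba020ab2
word = 0xba020ab2 → big-endian bytes:
  [0]=0xba  [1]=0x02  [2]=0x0a  [3]=0xb2

ba 02 0a b2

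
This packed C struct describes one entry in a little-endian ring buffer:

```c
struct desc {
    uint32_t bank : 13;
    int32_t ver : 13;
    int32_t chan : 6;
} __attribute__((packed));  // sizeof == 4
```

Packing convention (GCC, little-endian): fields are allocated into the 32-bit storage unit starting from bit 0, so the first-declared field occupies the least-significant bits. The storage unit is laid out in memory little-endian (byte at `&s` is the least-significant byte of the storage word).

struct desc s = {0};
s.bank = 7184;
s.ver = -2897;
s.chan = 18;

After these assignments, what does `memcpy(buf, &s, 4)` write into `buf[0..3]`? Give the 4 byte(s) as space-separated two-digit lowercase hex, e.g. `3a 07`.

bank:13 = 7184 → 0x1c10 << 0 → word 0x00001c10
ver:13 = -2897 → 0x14af << 13 → word 0x0295fc10
chan:6 = 18 → 0x12 << 26 → word 0x4a95fc10
word = 0x4a95fc10 → little-endian bytes:
  [0]=0x10  [1]=0xfc  [2]=0x95  [3]=0x4a

10 fc 95 4a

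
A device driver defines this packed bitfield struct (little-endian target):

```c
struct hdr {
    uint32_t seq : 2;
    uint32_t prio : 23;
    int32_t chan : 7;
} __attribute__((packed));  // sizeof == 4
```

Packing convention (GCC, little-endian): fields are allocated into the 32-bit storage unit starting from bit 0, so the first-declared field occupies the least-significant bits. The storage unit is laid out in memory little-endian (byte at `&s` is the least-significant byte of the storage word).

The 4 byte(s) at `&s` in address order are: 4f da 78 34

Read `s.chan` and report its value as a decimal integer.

26

[0]=0x4f [1]=0xda [2]=0x78 [3]=0x34 (little-endian) → word 0x3478da4f
seq [0+:2] = (word>>0) & 0x3 = 3
prio [2+:23] = (word>>2) & 0x7fffff = 1980051
chan [25+:7] = (word>>25) & 0x7f = 26  ←
chan signed 7b, MSB=0: value = 26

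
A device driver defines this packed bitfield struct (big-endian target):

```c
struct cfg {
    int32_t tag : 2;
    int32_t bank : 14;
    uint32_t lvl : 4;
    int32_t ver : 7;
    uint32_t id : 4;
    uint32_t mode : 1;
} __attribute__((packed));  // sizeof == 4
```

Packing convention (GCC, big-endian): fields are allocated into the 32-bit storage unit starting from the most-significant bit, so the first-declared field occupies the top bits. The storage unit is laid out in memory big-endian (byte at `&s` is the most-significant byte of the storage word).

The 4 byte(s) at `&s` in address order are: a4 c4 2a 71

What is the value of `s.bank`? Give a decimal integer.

[0]=0xa4 [1]=0xc4 [2]=0x2a [3]=0x71 (big-endian) → word 0xa4c42a71
tag:2 @ bit 30 → (0xa4c42a71>>30)&0x3 = 0x2
bank:14 @ bit 16 → (0xa4c42a71>>16)&0x3fff = 0x24c4  ←
lvl:4 @ bit 12 → (0xa4c42a71>>12)&0xf = 0x2
ver:7 @ bit 5 → (0xa4c42a71>>5)&0x7f = 0x53
id:4 @ bit 1 → (0xa4c42a71>>1)&0xf = 0x8
mode:1 @ bit 0 → (0xa4c42a71>>0)&0x1 = 0x1
bank signed 14b, MSB=1: 9412 - 16384 = -6972

-6972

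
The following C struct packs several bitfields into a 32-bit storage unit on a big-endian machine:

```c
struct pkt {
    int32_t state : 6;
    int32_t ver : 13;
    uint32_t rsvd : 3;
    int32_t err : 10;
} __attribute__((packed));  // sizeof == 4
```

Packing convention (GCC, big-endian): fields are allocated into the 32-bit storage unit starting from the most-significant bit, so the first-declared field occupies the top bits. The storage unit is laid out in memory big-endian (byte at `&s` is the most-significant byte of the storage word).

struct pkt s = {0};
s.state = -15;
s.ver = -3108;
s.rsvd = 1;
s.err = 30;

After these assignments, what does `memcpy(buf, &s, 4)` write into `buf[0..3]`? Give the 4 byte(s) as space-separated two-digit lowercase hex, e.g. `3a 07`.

c6 7b 84 1e

[26+:6] state=-15 & 0x3f = 0x31; word=0xc4000000
[13+:13] ver=-3108 & 0x1fff = 0x13dc; word=0xc67b8000
[10+:3] rsvd=1 & 0x7 = 0x1; word=0xc67b8400
[0+:10] err=30 & 0x3ff = 0x1e; word=0xc67b841e
word = 0xc67b841e → big-endian bytes:
  [0]=0xc6  [1]=0x7b  [2]=0x84  [3]=0x1e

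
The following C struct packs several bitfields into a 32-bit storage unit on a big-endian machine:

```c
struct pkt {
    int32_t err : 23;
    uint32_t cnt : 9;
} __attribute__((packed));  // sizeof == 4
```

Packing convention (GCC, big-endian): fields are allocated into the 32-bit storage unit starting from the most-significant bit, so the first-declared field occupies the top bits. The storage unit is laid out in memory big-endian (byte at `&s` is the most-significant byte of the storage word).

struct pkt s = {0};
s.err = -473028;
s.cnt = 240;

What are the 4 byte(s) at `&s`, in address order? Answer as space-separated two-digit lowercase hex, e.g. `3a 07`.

f1 90 78 f0

err (23b) val=-473028 bits=0x78c83c at bit 9: 0xf1907800
cnt (9b) val=240 bits=0xf0 at bit 0: 0xf19078f0
word = 0xf19078f0 → big-endian bytes:
  [0]=0xf1  [1]=0x90  [2]=0x78  [3]=0xf0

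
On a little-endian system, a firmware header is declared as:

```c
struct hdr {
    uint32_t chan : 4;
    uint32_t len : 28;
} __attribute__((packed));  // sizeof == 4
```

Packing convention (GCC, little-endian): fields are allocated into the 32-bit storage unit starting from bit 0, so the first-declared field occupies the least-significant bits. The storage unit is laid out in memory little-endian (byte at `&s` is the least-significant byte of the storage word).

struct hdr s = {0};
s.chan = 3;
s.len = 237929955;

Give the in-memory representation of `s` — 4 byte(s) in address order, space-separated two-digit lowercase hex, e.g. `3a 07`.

33 5e e8 e2

[0+:4] chan=3 & 0xf = 0x3; word=0x00000003
[4+:28] len=237929955 & 0xfffffff = 0xe2e85e3; word=0xe2e85e33
word = 0xe2e85e33 → little-endian bytes:
  [0]=0x33  [1]=0x5e  [2]=0xe8  [3]=0xe2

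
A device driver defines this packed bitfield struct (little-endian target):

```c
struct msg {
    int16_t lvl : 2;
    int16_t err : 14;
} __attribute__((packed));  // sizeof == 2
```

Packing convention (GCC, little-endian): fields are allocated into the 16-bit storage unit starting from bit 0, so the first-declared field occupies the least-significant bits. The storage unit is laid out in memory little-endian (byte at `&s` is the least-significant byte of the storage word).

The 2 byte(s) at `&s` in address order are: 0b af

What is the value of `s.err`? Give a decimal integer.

[0]=0x0b [1]=0xaf (little-endian) → word 0xaf0b
lvl [0+:2] = (word>>0) & 0x3 = 3
err [2+:14] = (word>>2) & 0x3fff = 11202  ←
err signed 14b, MSB=1: 11202 - 16384 = -5182

-5182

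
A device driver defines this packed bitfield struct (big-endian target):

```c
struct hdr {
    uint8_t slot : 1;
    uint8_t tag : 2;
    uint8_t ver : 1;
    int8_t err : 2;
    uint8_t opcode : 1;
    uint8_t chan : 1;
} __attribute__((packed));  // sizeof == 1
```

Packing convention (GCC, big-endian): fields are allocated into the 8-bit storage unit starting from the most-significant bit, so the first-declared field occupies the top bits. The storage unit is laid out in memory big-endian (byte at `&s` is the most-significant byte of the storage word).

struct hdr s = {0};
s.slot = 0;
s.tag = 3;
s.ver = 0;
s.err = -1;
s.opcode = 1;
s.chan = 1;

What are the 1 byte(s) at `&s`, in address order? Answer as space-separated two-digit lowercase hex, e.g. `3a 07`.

slot:1 = 0 → 0x0 << 7 → word 0x00
tag:2 = 3 → 0x3 << 5 → word 0x60
ver:1 = 0 → 0x0 << 4 → word 0x60
err:2 = -1 → 0x3 << 2 → word 0x6c
opcode:1 = 1 → 0x1 << 1 → word 0x6e
chan:1 = 1 → 0x1 << 0 → word 0x6f
word = 0x6f → big-endian bytes:
  [0]=0x6f

6f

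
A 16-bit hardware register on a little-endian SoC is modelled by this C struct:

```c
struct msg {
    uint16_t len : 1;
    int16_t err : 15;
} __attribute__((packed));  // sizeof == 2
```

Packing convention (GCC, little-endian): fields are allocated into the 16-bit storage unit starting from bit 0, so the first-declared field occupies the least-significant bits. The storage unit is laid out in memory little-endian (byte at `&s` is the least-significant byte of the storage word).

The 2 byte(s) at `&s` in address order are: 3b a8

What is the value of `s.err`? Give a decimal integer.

[0]=0x3b [1]=0xa8 (little-endian) → word 0xa83b
len:1 @ bit 0 → (0xa83b>>0)&0x1 = 0x1
err:15 @ bit 1 → (0xa83b>>1)&0x7fff = 0x541d  ←
err signed 15b, MSB=1: 21533 - 32768 = -11235

-11235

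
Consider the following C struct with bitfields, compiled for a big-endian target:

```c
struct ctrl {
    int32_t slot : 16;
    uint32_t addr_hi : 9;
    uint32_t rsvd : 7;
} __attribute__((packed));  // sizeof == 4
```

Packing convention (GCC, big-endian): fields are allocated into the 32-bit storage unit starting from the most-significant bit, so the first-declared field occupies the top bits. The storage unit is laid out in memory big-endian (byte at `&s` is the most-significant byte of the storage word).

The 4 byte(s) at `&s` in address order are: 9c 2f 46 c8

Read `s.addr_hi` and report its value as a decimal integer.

[0]=0x9c [1]=0x2f [2]=0x46 [3]=0xc8 (big-endian) → word 0x9c2f46c8
slot:16 @ bit 16 → (0x9c2f46c8>>16)&0xffff = 0x9c2f
addr_hi:9 @ bit 7 → (0x9c2f46c8>>7)&0x1ff = 0x8d  ←
rsvd:7 @ bit 0 → (0x9c2f46c8>>0)&0x7f = 0x48

141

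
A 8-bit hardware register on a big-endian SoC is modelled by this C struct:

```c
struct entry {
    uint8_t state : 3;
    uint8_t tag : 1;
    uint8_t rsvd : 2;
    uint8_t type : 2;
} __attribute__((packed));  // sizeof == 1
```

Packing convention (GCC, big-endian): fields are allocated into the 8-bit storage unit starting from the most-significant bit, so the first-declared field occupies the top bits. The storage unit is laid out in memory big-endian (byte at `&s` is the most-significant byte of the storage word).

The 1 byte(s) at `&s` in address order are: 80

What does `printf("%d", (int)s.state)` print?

[0]=0x80 (big-endian) → word 0x80
state:3 @ bit 5 → (0x80>>5)&0x7 = 0x4  ←
tag:1 @ bit 4 → (0x80>>4)&0x1 = 0x0
rsvd:2 @ bit 2 → (0x80>>2)&0x3 = 0x0
type:2 @ bit 0 → (0x80>>0)&0x3 = 0x0

4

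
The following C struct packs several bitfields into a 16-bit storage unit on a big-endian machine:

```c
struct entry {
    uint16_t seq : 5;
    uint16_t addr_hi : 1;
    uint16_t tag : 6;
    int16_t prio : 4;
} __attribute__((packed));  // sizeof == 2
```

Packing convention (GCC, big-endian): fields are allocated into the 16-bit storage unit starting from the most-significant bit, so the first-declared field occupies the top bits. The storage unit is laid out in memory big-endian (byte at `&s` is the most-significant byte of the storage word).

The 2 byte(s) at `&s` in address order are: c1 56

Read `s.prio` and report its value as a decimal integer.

6

[0]=0xc1 [1]=0x56 (big-endian) → word 0xc156
seq:5 @ bit 11 → (0xc156>>11)&0x1f = 0x18
addr_hi:1 @ bit 10 → (0xc156>>10)&0x1 = 0x0
tag:6 @ bit 4 → (0xc156>>4)&0x3f = 0x15
prio:4 @ bit 0 → (0xc156>>0)&0xf = 0x6  ←
prio signed 4b, MSB=0: value = 6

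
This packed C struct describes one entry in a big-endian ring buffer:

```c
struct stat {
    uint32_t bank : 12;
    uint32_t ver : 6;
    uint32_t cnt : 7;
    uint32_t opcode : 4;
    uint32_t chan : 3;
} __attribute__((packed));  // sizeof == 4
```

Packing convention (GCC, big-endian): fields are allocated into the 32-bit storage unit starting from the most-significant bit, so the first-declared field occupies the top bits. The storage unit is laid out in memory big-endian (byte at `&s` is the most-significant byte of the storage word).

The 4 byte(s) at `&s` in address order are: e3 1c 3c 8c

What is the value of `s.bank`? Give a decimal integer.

3633

[0]=0xe3 [1]=0x1c [2]=0x3c [3]=0x8c (big-endian) → word 0xe31c3c8c
bank [20+:12] = (word>>20) & 0xfff = 3633  ←
ver [14+:6] = (word>>14) & 0x3f = 48
cnt [7+:7] = (word>>7) & 0x7f = 121
opcode [3+:4] = (word>>3) & 0xf = 1
chan [0+:3] = (word>>0) & 0x7 = 4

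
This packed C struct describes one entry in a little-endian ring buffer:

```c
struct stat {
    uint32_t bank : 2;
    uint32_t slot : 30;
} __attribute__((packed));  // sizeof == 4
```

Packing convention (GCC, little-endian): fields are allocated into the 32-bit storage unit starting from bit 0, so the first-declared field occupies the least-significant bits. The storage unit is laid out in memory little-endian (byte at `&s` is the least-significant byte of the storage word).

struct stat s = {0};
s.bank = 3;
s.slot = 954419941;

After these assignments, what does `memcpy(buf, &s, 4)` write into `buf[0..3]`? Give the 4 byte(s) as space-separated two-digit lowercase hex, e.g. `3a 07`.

97 2b 8d e3

bank (2b) val=3 bits=0x3 at bit 0: 0x00000003
slot (30b) val=954419941 bits=0x38e34ae5 at bit 2: 0xe38d2b97
word = 0xe38d2b97 → little-endian bytes:
  [0]=0x97  [1]=0x2b  [2]=0x8d  [3]=0xe3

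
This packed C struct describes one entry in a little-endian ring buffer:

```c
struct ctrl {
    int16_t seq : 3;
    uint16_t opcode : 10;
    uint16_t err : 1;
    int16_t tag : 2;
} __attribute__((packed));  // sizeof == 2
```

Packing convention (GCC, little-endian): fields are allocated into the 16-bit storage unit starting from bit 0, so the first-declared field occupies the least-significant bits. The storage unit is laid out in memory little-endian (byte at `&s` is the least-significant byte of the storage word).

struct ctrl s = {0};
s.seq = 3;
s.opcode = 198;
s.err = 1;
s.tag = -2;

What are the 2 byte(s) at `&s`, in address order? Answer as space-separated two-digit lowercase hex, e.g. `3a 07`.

33 a6

seq:3 = 3 → 0x3 << 0 → word 0x0003
opcode:10 = 198 → 0xc6 << 3 → word 0x0633
err:1 = 1 → 0x1 << 13 → word 0x2633
tag:2 = -2 → 0x2 << 14 → word 0xa633
word = 0xa633 → little-endian bytes:
  [0]=0x33  [1]=0xa6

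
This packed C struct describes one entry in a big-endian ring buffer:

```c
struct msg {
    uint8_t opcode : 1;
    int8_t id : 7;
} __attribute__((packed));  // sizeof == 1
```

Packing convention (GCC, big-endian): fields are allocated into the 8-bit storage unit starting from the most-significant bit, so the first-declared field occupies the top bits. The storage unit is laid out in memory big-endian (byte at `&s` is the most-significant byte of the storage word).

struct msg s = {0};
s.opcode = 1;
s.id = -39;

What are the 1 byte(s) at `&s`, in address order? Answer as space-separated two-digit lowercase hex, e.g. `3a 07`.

opcode (1b) val=1 bits=0x1 at bit 7: 0x80
id (7b) val=-39 bits=0x59 at bit 0: 0xd9
word = 0xd9 → big-endian bytes:
  [0]=0xd9

d9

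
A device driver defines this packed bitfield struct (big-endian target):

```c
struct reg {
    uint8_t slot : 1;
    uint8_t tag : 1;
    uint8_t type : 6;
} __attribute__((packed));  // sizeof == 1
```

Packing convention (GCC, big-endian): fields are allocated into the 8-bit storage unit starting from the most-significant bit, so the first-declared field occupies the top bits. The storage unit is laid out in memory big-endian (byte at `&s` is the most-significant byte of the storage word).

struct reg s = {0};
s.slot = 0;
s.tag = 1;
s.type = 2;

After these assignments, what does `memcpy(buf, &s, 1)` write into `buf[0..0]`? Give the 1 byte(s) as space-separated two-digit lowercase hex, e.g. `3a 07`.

42

slot:1 = 0 → 0x0 << 7 → word 0x00
tag:1 = 1 → 0x1 << 6 → word 0x40
type:6 = 2 → 0x2 << 0 → word 0x42
word = 0x42 → big-endian bytes:
  [0]=0x42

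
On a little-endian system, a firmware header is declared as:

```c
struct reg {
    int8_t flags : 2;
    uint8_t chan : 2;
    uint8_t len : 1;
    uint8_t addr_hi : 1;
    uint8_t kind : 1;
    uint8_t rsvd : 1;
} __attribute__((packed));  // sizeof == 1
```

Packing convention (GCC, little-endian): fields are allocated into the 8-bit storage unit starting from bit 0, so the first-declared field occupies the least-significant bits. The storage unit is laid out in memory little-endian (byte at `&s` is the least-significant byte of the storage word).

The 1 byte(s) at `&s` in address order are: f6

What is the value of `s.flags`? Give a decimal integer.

[0]=0xf6 (little-endian) → word 0xf6
flags:2 @ bit 0 → (0xf6>>0)&0x3 = 0x2  ←
chan:2 @ bit 2 → (0xf6>>2)&0x3 = 0x1
len:1 @ bit 4 → (0xf6>>4)&0x1 = 0x1
addr_hi:1 @ bit 5 → (0xf6>>5)&0x1 = 0x1
kind:1 @ bit 6 → (0xf6>>6)&0x1 = 0x1
rsvd:1 @ bit 7 → (0xf6>>7)&0x1 = 0x1
flags signed 2b, MSB=1: 2 - 4 = -2

-2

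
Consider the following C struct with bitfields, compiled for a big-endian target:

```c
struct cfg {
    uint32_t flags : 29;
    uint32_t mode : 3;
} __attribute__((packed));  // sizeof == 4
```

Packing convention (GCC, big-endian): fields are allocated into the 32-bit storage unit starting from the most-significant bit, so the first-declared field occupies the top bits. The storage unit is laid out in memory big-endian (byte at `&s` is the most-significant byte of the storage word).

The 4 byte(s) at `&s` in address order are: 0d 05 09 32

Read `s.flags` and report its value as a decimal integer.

27304230

[0]=0x0d [1]=0x05 [2]=0x09 [3]=0x32 (big-endian) → word 0x0d050932
flags [3+:29] = (word>>3) & 0x1fffffff = 27304230  ←
mode [0+:3] = (word>>0) & 0x7 = 2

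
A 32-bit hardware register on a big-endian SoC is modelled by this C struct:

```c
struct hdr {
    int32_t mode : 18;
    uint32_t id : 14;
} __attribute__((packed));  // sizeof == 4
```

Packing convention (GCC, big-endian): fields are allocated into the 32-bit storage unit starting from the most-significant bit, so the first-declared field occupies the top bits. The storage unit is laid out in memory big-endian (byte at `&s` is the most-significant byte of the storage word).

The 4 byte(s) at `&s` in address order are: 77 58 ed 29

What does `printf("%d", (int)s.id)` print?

[0]=0x77 [1]=0x58 [2]=0xed [3]=0x29 (big-endian) → word 0x7758ed29
mode [14+:18] = (word>>14) & 0x3ffff = 122211
id [0+:14] = (word>>0) & 0x3fff = 11561  ←

11561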